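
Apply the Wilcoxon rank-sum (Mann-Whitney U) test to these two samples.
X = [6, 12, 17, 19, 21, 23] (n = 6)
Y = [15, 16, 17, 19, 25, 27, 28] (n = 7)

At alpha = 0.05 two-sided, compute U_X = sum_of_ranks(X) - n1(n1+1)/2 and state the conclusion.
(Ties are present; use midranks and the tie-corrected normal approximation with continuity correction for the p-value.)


Step 1: Combine and sort all 13 observations; assign midranks.
sorted (value, group): (6,X), (12,X), (15,Y), (16,Y), (17,X), (17,Y), (19,X), (19,Y), (21,X), (23,X), (25,Y), (27,Y), (28,Y)
ranks: 6->1, 12->2, 15->3, 16->4, 17->5.5, 17->5.5, 19->7.5, 19->7.5, 21->9, 23->10, 25->11, 27->12, 28->13
Step 2: Rank sum for X: R1 = 1 + 2 + 5.5 + 7.5 + 9 + 10 = 35.
Step 3: U_X = R1 - n1(n1+1)/2 = 35 - 6*7/2 = 35 - 21 = 14.
       U_Y = n1*n2 - U_X = 42 - 14 = 28.
Step 4: Ties are present, so use the tie-corrected normal approximation (with continuity correction) for the p-value.
Step 5: p-value = 0.351785; compare to alpha = 0.05. fail to reject H0.

U_X = 14, p = 0.351785, fail to reject H0 at alpha = 0.05.


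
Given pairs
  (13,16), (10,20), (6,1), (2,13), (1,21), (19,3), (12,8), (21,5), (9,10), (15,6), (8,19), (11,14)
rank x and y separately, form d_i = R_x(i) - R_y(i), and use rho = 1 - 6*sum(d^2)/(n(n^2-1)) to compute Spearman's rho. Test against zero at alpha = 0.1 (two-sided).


Step 1: Rank x and y separately (midranks; no ties here).
rank(x): 13->9, 10->6, 6->3, 2->2, 1->1, 19->11, 12->8, 21->12, 9->5, 15->10, 8->4, 11->7
rank(y): 16->9, 20->11, 1->1, 13->7, 21->12, 3->2, 8->5, 5->3, 10->6, 6->4, 19->10, 14->8
Step 2: d_i = R_x(i) - R_y(i); compute d_i^2.
  (9-9)^2=0, (6-11)^2=25, (3-1)^2=4, (2-7)^2=25, (1-12)^2=121, (11-2)^2=81, (8-5)^2=9, (12-3)^2=81, (5-6)^2=1, (10-4)^2=36, (4-10)^2=36, (7-8)^2=1
sum(d^2) = 420.
Step 3: rho = 1 - 6*420 / (12*(12^2 - 1)) = 1 - 2520/1716 = -0.468531.
Step 4: Under H0, t = rho * sqrt((n-2)/(1-rho^2)) = -1.6771 ~ t(10).
Step 5: Two-sided p-value from the t-distribution with 10 df = 0.124455.
Step 6: alpha = 0.1. fail to reject H0.

rho = -0.4685, p = 0.124455, fail to reject H0 at alpha = 0.1.


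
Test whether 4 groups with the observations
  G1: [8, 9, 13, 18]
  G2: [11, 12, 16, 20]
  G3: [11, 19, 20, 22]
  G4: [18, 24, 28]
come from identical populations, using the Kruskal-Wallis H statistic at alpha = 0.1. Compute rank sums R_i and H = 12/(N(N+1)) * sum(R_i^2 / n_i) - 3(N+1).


Step 1: Combine all N = 15 observations and assign midranks.
sorted (value, group, rank): (8,G1,1), (9,G1,2), (11,G2,3.5), (11,G3,3.5), (12,G2,5), (13,G1,6), (16,G2,7), (18,G1,8.5), (18,G4,8.5), (19,G3,10), (20,G2,11.5), (20,G3,11.5), (22,G3,13), (24,G4,14), (28,G4,15)
Step 2: Sum ranks within each group.
R_1 = 17.5 (n_1 = 4)
R_2 = 27 (n_2 = 4)
R_3 = 38 (n_3 = 4)
R_4 = 37.5 (n_4 = 3)
Step 3: H = 12/(N(N+1)) * sum(R_i^2/n_i) - 3(N+1)
     = 12/(15*16) * (17.5^2/4 + 27^2/4 + 38^2/4 + 37.5^2/3) - 3*16
     = 0.050000 * 1088.56 - 48
     = 6.428125.
Step 4: Ties present; correction factor C = 1 - 18/(15^3 - 15) = 0.994643. Corrected H = 6.428125 / 0.994643 = 6.462747.
Step 5: Under H0, H ~ chi^2(3); p-value = 0.091143.
Step 6: alpha = 0.1. reject H0.

H = 6.4627, df = 3, p = 0.091143, reject H0.


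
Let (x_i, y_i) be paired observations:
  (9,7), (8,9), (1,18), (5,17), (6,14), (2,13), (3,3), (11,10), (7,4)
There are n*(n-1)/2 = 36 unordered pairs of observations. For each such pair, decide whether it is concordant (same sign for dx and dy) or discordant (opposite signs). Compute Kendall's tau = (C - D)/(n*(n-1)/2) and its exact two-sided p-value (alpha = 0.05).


Step 1: Enumerate the 36 unordered pairs (i,j) with i<j and classify each by sign(x_j-x_i) * sign(y_j-y_i).
  (1,2):dx=-1,dy=+2->D; (1,3):dx=-8,dy=+11->D; (1,4):dx=-4,dy=+10->D; (1,5):dx=-3,dy=+7->D
  (1,6):dx=-7,dy=+6->D; (1,7):dx=-6,dy=-4->C; (1,8):dx=+2,dy=+3->C; (1,9):dx=-2,dy=-3->C
  (2,3):dx=-7,dy=+9->D; (2,4):dx=-3,dy=+8->D; (2,5):dx=-2,dy=+5->D; (2,6):dx=-6,dy=+4->D
  (2,7):dx=-5,dy=-6->C; (2,8):dx=+3,dy=+1->C; (2,9):dx=-1,dy=-5->C; (3,4):dx=+4,dy=-1->D
  (3,5):dx=+5,dy=-4->D; (3,6):dx=+1,dy=-5->D; (3,7):dx=+2,dy=-15->D; (3,8):dx=+10,dy=-8->D
  (3,9):dx=+6,dy=-14->D; (4,5):dx=+1,dy=-3->D; (4,6):dx=-3,dy=-4->C; (4,7):dx=-2,dy=-14->C
  (4,8):dx=+6,dy=-7->D; (4,9):dx=+2,dy=-13->D; (5,6):dx=-4,dy=-1->C; (5,7):dx=-3,dy=-11->C
  (5,8):dx=+5,dy=-4->D; (5,9):dx=+1,dy=-10->D; (6,7):dx=+1,dy=-10->D; (6,8):dx=+9,dy=-3->D
  (6,9):dx=+5,dy=-9->D; (7,8):dx=+8,dy=+7->C; (7,9):dx=+4,dy=+1->C; (8,9):dx=-4,dy=-6->C
Step 2: C = 13, D = 23, total pairs = 36.
Step 3: tau = (C - D)/(n(n-1)/2) = (13 - 23)/36 = -0.277778.
Step 4: Exact two-sided p-value (enumerate n! = 362880 permutations of y under H0): p = 0.358488.
Step 5: alpha = 0.05. fail to reject H0.

tau_b = -0.2778 (C=13, D=23), p = 0.358488, fail to reject H0.


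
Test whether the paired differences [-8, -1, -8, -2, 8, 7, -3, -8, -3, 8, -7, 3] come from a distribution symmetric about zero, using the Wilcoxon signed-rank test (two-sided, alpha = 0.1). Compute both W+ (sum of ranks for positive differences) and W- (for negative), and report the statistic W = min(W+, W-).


Step 1: Drop any zero differences (none here) and take |d_i|.
|d| = [8, 1, 8, 2, 8, 7, 3, 8, 3, 8, 7, 3]
Step 2: Midrank |d_i| (ties get averaged ranks).
ranks: |8|->10, |1|->1, |8|->10, |2|->2, |8|->10, |7|->6.5, |3|->4, |8|->10, |3|->4, |8|->10, |7|->6.5, |3|->4
Step 3: Attach original signs; sum ranks with positive sign and with negative sign.
W+ = 10 + 6.5 + 10 + 4 = 30.5
W- = 10 + 1 + 10 + 2 + 4 + 10 + 4 + 6.5 = 47.5
(Check: W+ + W- = 78 should equal n(n+1)/2 = 78.)
Step 4: Test statistic W = min(W+, W-) = 30.5.
Step 5: Ties in |d|, so use the tie-corrected normal approximation.
        E[W] = n(n+1)/4 = 12*13/4 = 39.
        Tie groups: |d|=3 (t=3), |d|=7 (t=2), |d|=8 (t=5); sum(t^3 - t) = 150.
        Var[W] = n(n+1)(2n+1)/24 - sum(t^3-t)/48 = 3900/24 - 150/48 = 159.375.
        z = (W - E[W]) / sqrt(Var[W]) = (30.5 - 39) / 12.6244 = -0.6733.
        Two-sided p = 2*Phi(z) = 0.500756.
Step 6: alpha = 0.1. fail to reject H0.

W+ = 30.5, W- = 47.5, W = min = 30.5, p = 0.500756, fail to reject H0.


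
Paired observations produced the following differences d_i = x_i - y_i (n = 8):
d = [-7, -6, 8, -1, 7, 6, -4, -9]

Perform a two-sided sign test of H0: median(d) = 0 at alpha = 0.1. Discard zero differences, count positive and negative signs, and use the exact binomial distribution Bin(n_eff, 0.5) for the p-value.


Step 1: Discard zero differences. Original n = 8; n_eff = number of nonzero differences = 8.
Nonzero differences (with sign): -7, -6, +8, -1, +7, +6, -4, -9
Step 2: Count signs: positive = 3, negative = 5.
Step 3: Under H0: P(positive) = 0.5, so the number of positives S ~ Bin(8, 0.5).
Step 4: Two-sided exact p-value = sum of Bin(8,0.5) probabilities at or below the observed probability = 0.726562.
Step 5: alpha = 0.1. fail to reject H0.

n_eff = 8, pos = 3, neg = 5, p = 0.726562, fail to reject H0.


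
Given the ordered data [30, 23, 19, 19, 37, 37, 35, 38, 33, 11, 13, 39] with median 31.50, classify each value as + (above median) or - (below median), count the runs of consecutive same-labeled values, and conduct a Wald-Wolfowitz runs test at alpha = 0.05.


Step 1: Compute median = 31.50; label A = above, B = below.
Labels in order: BBBBAAAAABBA  (n_A = 6, n_B = 6)
Step 2: Count runs R = 4.
Step 3: Under H0 (random ordering), E[R] = 2*n_A*n_B/(n_A+n_B) + 1 = 2*6*6/12 + 1 = 7.0000.
        Var[R] = 2*n_A*n_B*(2*n_A*n_B - n_A - n_B) / ((n_A+n_B)^2 * (n_A+n_B-1)) = 4320/1584 = 2.7273.
        SD[R] = 1.6514.
Step 4: Continuity-corrected z = (R + 0.5 - E[R]) / SD[R] = (4 + 0.5 - 7.0000) / 1.6514 = -1.5138.
Step 5: Two-sided p-value via normal approximation = 2*(1 - Phi(|z|)) = 0.130070.
Step 6: alpha = 0.05. fail to reject H0.

R = 4, z = -1.5138, p = 0.130070, fail to reject H0.


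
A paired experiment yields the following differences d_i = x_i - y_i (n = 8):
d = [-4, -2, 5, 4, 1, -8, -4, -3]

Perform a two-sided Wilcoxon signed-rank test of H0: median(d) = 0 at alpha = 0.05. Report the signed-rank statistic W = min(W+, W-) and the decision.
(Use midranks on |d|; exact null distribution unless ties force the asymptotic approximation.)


Step 1: Drop any zero differences (none here) and take |d_i|.
|d| = [4, 2, 5, 4, 1, 8, 4, 3]
Step 2: Midrank |d_i| (ties get averaged ranks).
ranks: |4|->5, |2|->2, |5|->7, |4|->5, |1|->1, |8|->8, |4|->5, |3|->3
Step 3: Attach original signs; sum ranks with positive sign and with negative sign.
W+ = 7 + 5 + 1 = 13
W- = 5 + 2 + 8 + 5 + 3 = 23
(Check: W+ + W- = 36 should equal n(n+1)/2 = 36.)
Step 4: Test statistic W = min(W+, W-) = 13.
Step 5: Ties in |d|, so use the tie-corrected normal approximation.
        E[W] = n(n+1)/4 = 8*9/4 = 18.
        Tie groups: |d|=4 (t=3); sum(t^3 - t) = 24.
        Var[W] = n(n+1)(2n+1)/24 - sum(t^3-t)/48 = 1224/24 - 24/48 = 50.5.
        z = (W - E[W]) / sqrt(Var[W]) = (13 - 18) / 7.1063 = -0.7036.
        Two-sided p = 2*Phi(z) = 0.481683.
Step 6: alpha = 0.05. fail to reject H0.

W+ = 13, W- = 23, W = min = 13, p = 0.481683, fail to reject H0.


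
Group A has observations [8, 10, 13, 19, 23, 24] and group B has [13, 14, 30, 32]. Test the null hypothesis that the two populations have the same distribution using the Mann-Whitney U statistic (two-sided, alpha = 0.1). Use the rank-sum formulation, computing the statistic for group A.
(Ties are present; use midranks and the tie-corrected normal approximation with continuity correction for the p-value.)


Step 1: Combine and sort all 10 observations; assign midranks.
sorted (value, group): (8,X), (10,X), (13,X), (13,Y), (14,Y), (19,X), (23,X), (24,X), (30,Y), (32,Y)
ranks: 8->1, 10->2, 13->3.5, 13->3.5, 14->5, 19->6, 23->7, 24->8, 30->9, 32->10
Step 2: Rank sum for X: R1 = 1 + 2 + 3.5 + 6 + 7 + 8 = 27.5.
Step 3: U_X = R1 - n1(n1+1)/2 = 27.5 - 6*7/2 = 27.5 - 21 = 6.5.
       U_Y = n1*n2 - U_X = 24 - 6.5 = 17.5.
Step 4: Ties are present, so use the tie-corrected normal approximation (with continuity correction) for the p-value.
Step 5: p-value = 0.284958; compare to alpha = 0.1. fail to reject H0.

U_X = 6.5, p = 0.284958, fail to reject H0 at alpha = 0.1.


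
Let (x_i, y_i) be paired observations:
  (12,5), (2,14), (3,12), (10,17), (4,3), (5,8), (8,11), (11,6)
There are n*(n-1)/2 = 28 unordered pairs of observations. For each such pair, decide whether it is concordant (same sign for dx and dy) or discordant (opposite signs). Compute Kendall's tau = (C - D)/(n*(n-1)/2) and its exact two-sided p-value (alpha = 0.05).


Step 1: Enumerate the 28 unordered pairs (i,j) with i<j and classify each by sign(x_j-x_i) * sign(y_j-y_i).
  (1,2):dx=-10,dy=+9->D; (1,3):dx=-9,dy=+7->D; (1,4):dx=-2,dy=+12->D; (1,5):dx=-8,dy=-2->C
  (1,6):dx=-7,dy=+3->D; (1,7):dx=-4,dy=+6->D; (1,8):dx=-1,dy=+1->D; (2,3):dx=+1,dy=-2->D
  (2,4):dx=+8,dy=+3->C; (2,5):dx=+2,dy=-11->D; (2,6):dx=+3,dy=-6->D; (2,7):dx=+6,dy=-3->D
  (2,8):dx=+9,dy=-8->D; (3,4):dx=+7,dy=+5->C; (3,5):dx=+1,dy=-9->D; (3,6):dx=+2,dy=-4->D
  (3,7):dx=+5,dy=-1->D; (3,8):dx=+8,dy=-6->D; (4,5):dx=-6,dy=-14->C; (4,6):dx=-5,dy=-9->C
  (4,7):dx=-2,dy=-6->C; (4,8):dx=+1,dy=-11->D; (5,6):dx=+1,dy=+5->C; (5,7):dx=+4,dy=+8->C
  (5,8):dx=+7,dy=+3->C; (6,7):dx=+3,dy=+3->C; (6,8):dx=+6,dy=-2->D; (7,8):dx=+3,dy=-5->D
Step 2: C = 10, D = 18, total pairs = 28.
Step 3: tau = (C - D)/(n(n-1)/2) = (10 - 18)/28 = -0.285714.
Step 4: Exact two-sided p-value (enumerate n! = 40320 permutations of y under H0): p = 0.398760.
Step 5: alpha = 0.05. fail to reject H0.

tau_b = -0.2857 (C=10, D=18), p = 0.398760, fail to reject H0.


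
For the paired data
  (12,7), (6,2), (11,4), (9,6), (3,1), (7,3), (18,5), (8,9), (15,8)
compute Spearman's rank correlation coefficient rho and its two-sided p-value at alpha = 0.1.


Step 1: Rank x and y separately (midranks; no ties here).
rank(x): 12->7, 6->2, 11->6, 9->5, 3->1, 7->3, 18->9, 8->4, 15->8
rank(y): 7->7, 2->2, 4->4, 6->6, 1->1, 3->3, 5->5, 9->9, 8->8
Step 2: d_i = R_x(i) - R_y(i); compute d_i^2.
  (7-7)^2=0, (2-2)^2=0, (6-4)^2=4, (5-6)^2=1, (1-1)^2=0, (3-3)^2=0, (9-5)^2=16, (4-9)^2=25, (8-8)^2=0
sum(d^2) = 46.
Step 3: rho = 1 - 6*46 / (9*(9^2 - 1)) = 1 - 276/720 = 0.616667.
Step 4: Under H0, t = rho * sqrt((n-2)/(1-rho^2)) = 2.0725 ~ t(7).
Step 5: Two-sided p-value from the t-distribution with 7 df = 0.076929.
Step 6: alpha = 0.1. reject H0.

rho = 0.6167, p = 0.076929, reject H0 at alpha = 0.1.


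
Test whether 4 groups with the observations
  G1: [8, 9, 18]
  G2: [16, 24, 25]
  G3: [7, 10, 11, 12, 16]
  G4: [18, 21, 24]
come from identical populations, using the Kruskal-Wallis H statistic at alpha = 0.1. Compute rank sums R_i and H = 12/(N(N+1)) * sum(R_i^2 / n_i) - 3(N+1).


Step 1: Combine all N = 14 observations and assign midranks.
sorted (value, group, rank): (7,G3,1), (8,G1,2), (9,G1,3), (10,G3,4), (11,G3,5), (12,G3,6), (16,G2,7.5), (16,G3,7.5), (18,G1,9.5), (18,G4,9.5), (21,G4,11), (24,G2,12.5), (24,G4,12.5), (25,G2,14)
Step 2: Sum ranks within each group.
R_1 = 14.5 (n_1 = 3)
R_2 = 34 (n_2 = 3)
R_3 = 23.5 (n_3 = 5)
R_4 = 33 (n_4 = 3)
Step 3: H = 12/(N(N+1)) * sum(R_i^2/n_i) - 3(N+1)
     = 12/(14*15) * (14.5^2/3 + 34^2/3 + 23.5^2/5 + 33^2/3) - 3*15
     = 0.057143 * 928.867 - 45
     = 8.078095.
Step 4: Ties present; correction factor C = 1 - 18/(14^3 - 14) = 0.993407. Corrected H = 8.078095 / 0.993407 = 8.131711.
Step 5: Under H0, H ~ chi^2(3); p-value = 0.043367.
Step 6: alpha = 0.1. reject H0.

H = 8.1317, df = 3, p = 0.043367, reject H0.


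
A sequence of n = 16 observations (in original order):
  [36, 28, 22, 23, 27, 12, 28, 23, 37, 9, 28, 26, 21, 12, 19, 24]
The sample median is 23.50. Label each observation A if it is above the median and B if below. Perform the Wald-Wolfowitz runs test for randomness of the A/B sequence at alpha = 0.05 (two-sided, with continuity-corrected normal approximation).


Step 1: Compute median = 23.50; label A = above, B = below.
Labels in order: AABBABABABAABBBA  (n_A = 8, n_B = 8)
Step 2: Count runs R = 11.
Step 3: Under H0 (random ordering), E[R] = 2*n_A*n_B/(n_A+n_B) + 1 = 2*8*8/16 + 1 = 9.0000.
        Var[R] = 2*n_A*n_B*(2*n_A*n_B - n_A - n_B) / ((n_A+n_B)^2 * (n_A+n_B-1)) = 14336/3840 = 3.7333.
        SD[R] = 1.9322.
Step 4: Continuity-corrected z = (R - 0.5 - E[R]) / SD[R] = (11 - 0.5 - 9.0000) / 1.9322 = 0.7763.
Step 5: Two-sided p-value via normal approximation = 2*(1 - Phi(|z|)) = 0.437558.
Step 6: alpha = 0.05. fail to reject H0.

R = 11, z = 0.7763, p = 0.437558, fail to reject H0.


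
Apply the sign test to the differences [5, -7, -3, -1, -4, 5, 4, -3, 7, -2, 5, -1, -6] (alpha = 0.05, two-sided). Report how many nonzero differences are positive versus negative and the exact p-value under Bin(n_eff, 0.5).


Step 1: Discard zero differences. Original n = 13; n_eff = number of nonzero differences = 13.
Nonzero differences (with sign): +5, -7, -3, -1, -4, +5, +4, -3, +7, -2, +5, -1, -6
Step 2: Count signs: positive = 5, negative = 8.
Step 3: Under H0: P(positive) = 0.5, so the number of positives S ~ Bin(13, 0.5).
Step 4: Two-sided exact p-value = sum of Bin(13,0.5) probabilities at or below the observed probability = 0.581055.
Step 5: alpha = 0.05. fail to reject H0.

n_eff = 13, pos = 5, neg = 8, p = 0.581055, fail to reject H0.


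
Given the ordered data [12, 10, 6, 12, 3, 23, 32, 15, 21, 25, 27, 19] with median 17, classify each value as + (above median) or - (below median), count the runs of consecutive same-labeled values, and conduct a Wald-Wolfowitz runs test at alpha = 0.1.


Step 1: Compute median = 17; label A = above, B = below.
Labels in order: BBBBBAABAAAA  (n_A = 6, n_B = 6)
Step 2: Count runs R = 4.
Step 3: Under H0 (random ordering), E[R] = 2*n_A*n_B/(n_A+n_B) + 1 = 2*6*6/12 + 1 = 7.0000.
        Var[R] = 2*n_A*n_B*(2*n_A*n_B - n_A - n_B) / ((n_A+n_B)^2 * (n_A+n_B-1)) = 4320/1584 = 2.7273.
        SD[R] = 1.6514.
Step 4: Continuity-corrected z = (R + 0.5 - E[R]) / SD[R] = (4 + 0.5 - 7.0000) / 1.6514 = -1.5138.
Step 5: Two-sided p-value via normal approximation = 2*(1 - Phi(|z|)) = 0.130070.
Step 6: alpha = 0.1. fail to reject H0.

R = 4, z = -1.5138, p = 0.130070, fail to reject H0.


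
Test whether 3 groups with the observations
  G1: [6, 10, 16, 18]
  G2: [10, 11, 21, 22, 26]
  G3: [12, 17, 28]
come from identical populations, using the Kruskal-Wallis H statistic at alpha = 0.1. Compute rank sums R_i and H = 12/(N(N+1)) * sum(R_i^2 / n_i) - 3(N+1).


Step 1: Combine all N = 12 observations and assign midranks.
sorted (value, group, rank): (6,G1,1), (10,G1,2.5), (10,G2,2.5), (11,G2,4), (12,G3,5), (16,G1,6), (17,G3,7), (18,G1,8), (21,G2,9), (22,G2,10), (26,G2,11), (28,G3,12)
Step 2: Sum ranks within each group.
R_1 = 17.5 (n_1 = 4)
R_2 = 36.5 (n_2 = 5)
R_3 = 24 (n_3 = 3)
Step 3: H = 12/(N(N+1)) * sum(R_i^2/n_i) - 3(N+1)
     = 12/(12*13) * (17.5^2/4 + 36.5^2/5 + 24^2/3) - 3*13
     = 0.076923 * 535.013 - 39
     = 2.154808.
Step 4: Ties present; correction factor C = 1 - 6/(12^3 - 12) = 0.996503. Corrected H = 2.154808 / 0.996503 = 2.162368.
Step 5: Under H0, H ~ chi^2(2); p-value = 0.339194.
Step 6: alpha = 0.1. fail to reject H0.

H = 2.1624, df = 2, p = 0.339194, fail to reject H0.


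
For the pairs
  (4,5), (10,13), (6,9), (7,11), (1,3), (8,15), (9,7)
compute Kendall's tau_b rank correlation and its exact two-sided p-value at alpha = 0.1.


Step 1: Enumerate the 21 unordered pairs (i,j) with i<j and classify each by sign(x_j-x_i) * sign(y_j-y_i).
  (1,2):dx=+6,dy=+8->C; (1,3):dx=+2,dy=+4->C; (1,4):dx=+3,dy=+6->C; (1,5):dx=-3,dy=-2->C
  (1,6):dx=+4,dy=+10->C; (1,7):dx=+5,dy=+2->C; (2,3):dx=-4,dy=-4->C; (2,4):dx=-3,dy=-2->C
  (2,5):dx=-9,dy=-10->C; (2,6):dx=-2,dy=+2->D; (2,7):dx=-1,dy=-6->C; (3,4):dx=+1,dy=+2->C
  (3,5):dx=-5,dy=-6->C; (3,6):dx=+2,dy=+6->C; (3,7):dx=+3,dy=-2->D; (4,5):dx=-6,dy=-8->C
  (4,6):dx=+1,dy=+4->C; (4,7):dx=+2,dy=-4->D; (5,6):dx=+7,dy=+12->C; (5,7):dx=+8,dy=+4->C
  (6,7):dx=+1,dy=-8->D
Step 2: C = 17, D = 4, total pairs = 21.
Step 3: tau = (C - D)/(n(n-1)/2) = (17 - 4)/21 = 0.619048.
Step 4: Exact two-sided p-value (enumerate n! = 5040 permutations of y under H0): p = 0.069048.
Step 5: alpha = 0.1. reject H0.

tau_b = 0.6190 (C=17, D=4), p = 0.069048, reject H0.


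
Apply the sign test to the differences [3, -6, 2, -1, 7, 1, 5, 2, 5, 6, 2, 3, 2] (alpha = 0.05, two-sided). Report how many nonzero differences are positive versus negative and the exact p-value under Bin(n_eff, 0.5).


Step 1: Discard zero differences. Original n = 13; n_eff = number of nonzero differences = 13.
Nonzero differences (with sign): +3, -6, +2, -1, +7, +1, +5, +2, +5, +6, +2, +3, +2
Step 2: Count signs: positive = 11, negative = 2.
Step 3: Under H0: P(positive) = 0.5, so the number of positives S ~ Bin(13, 0.5).
Step 4: Two-sided exact p-value = sum of Bin(13,0.5) probabilities at or below the observed probability = 0.022461.
Step 5: alpha = 0.05. reject H0.

n_eff = 13, pos = 11, neg = 2, p = 0.022461, reject H0.


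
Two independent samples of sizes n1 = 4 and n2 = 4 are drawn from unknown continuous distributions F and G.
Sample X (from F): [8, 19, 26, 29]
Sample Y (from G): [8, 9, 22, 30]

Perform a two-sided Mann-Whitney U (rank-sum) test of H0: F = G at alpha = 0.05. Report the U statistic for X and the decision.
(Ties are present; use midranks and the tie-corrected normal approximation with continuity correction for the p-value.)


Step 1: Combine and sort all 8 observations; assign midranks.
sorted (value, group): (8,X), (8,Y), (9,Y), (19,X), (22,Y), (26,X), (29,X), (30,Y)
ranks: 8->1.5, 8->1.5, 9->3, 19->4, 22->5, 26->6, 29->7, 30->8
Step 2: Rank sum for X: R1 = 1.5 + 4 + 6 + 7 = 18.5.
Step 3: U_X = R1 - n1(n1+1)/2 = 18.5 - 4*5/2 = 18.5 - 10 = 8.5.
       U_Y = n1*n2 - U_X = 16 - 8.5 = 7.5.
Step 4: Ties are present, so use the tie-corrected normal approximation (with continuity correction) for the p-value.
Step 5: p-value = 1.000000; compare to alpha = 0.05. fail to reject H0.

U_X = 8.5, p = 1.000000, fail to reject H0 at alpha = 0.05.


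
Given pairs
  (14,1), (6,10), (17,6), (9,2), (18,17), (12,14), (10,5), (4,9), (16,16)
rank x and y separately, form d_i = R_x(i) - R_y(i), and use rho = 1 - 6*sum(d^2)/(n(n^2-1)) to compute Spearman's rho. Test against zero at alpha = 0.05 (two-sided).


Step 1: Rank x and y separately (midranks; no ties here).
rank(x): 14->6, 6->2, 17->8, 9->3, 18->9, 12->5, 10->4, 4->1, 16->7
rank(y): 1->1, 10->6, 6->4, 2->2, 17->9, 14->7, 5->3, 9->5, 16->8
Step 2: d_i = R_x(i) - R_y(i); compute d_i^2.
  (6-1)^2=25, (2-6)^2=16, (8-4)^2=16, (3-2)^2=1, (9-9)^2=0, (5-7)^2=4, (4-3)^2=1, (1-5)^2=16, (7-8)^2=1
sum(d^2) = 80.
Step 3: rho = 1 - 6*80 / (9*(9^2 - 1)) = 1 - 480/720 = 0.333333.
Step 4: Under H0, t = rho * sqrt((n-2)/(1-rho^2)) = 0.9354 ~ t(7).
Step 5: Two-sided p-value from the t-distribution with 7 df = 0.380713.
Step 6: alpha = 0.05. fail to reject H0.

rho = 0.3333, p = 0.380713, fail to reject H0 at alpha = 0.05.


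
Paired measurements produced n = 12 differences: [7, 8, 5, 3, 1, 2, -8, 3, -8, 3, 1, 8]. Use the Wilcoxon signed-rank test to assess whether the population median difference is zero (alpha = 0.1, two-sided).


Step 1: Drop any zero differences (none here) and take |d_i|.
|d| = [7, 8, 5, 3, 1, 2, 8, 3, 8, 3, 1, 8]
Step 2: Midrank |d_i| (ties get averaged ranks).
ranks: |7|->8, |8|->10.5, |5|->7, |3|->5, |1|->1.5, |2|->3, |8|->10.5, |3|->5, |8|->10.5, |3|->5, |1|->1.5, |8|->10.5
Step 3: Attach original signs; sum ranks with positive sign and with negative sign.
W+ = 8 + 10.5 + 7 + 5 + 1.5 + 3 + 5 + 5 + 1.5 + 10.5 = 57
W- = 10.5 + 10.5 = 21
(Check: W+ + W- = 78 should equal n(n+1)/2 = 78.)
Step 4: Test statistic W = min(W+, W-) = 21.
Step 5: Ties in |d|, so use the tie-corrected normal approximation.
        E[W] = n(n+1)/4 = 12*13/4 = 39.
        Tie groups: |d|=1 (t=2), |d|=3 (t=3), |d|=8 (t=4); sum(t^3 - t) = 90.
        Var[W] = n(n+1)(2n+1)/24 - sum(t^3-t)/48 = 3900/24 - 90/48 = 160.625.
        z = (W - E[W]) / sqrt(Var[W]) = (21 - 39) / 12.6738 = -1.4203.
        Two-sided p = 2*Phi(z) = 0.155534.
Step 6: alpha = 0.1. fail to reject H0.

W+ = 57, W- = 21, W = min = 21, p = 0.155534, fail to reject H0.


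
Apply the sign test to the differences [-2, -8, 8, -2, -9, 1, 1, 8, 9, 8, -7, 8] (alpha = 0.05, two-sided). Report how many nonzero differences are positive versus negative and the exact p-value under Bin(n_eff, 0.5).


Step 1: Discard zero differences. Original n = 12; n_eff = number of nonzero differences = 12.
Nonzero differences (with sign): -2, -8, +8, -2, -9, +1, +1, +8, +9, +8, -7, +8
Step 2: Count signs: positive = 7, negative = 5.
Step 3: Under H0: P(positive) = 0.5, so the number of positives S ~ Bin(12, 0.5).
Step 4: Two-sided exact p-value = sum of Bin(12,0.5) probabilities at or below the observed probability = 0.774414.
Step 5: alpha = 0.05. fail to reject H0.

n_eff = 12, pos = 7, neg = 5, p = 0.774414, fail to reject H0.


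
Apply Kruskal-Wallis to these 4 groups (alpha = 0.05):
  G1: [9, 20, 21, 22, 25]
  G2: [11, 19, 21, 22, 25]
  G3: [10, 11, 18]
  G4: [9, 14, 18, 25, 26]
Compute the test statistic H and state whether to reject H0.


Step 1: Combine all N = 18 observations and assign midranks.
sorted (value, group, rank): (9,G1,1.5), (9,G4,1.5), (10,G3,3), (11,G2,4.5), (11,G3,4.5), (14,G4,6), (18,G3,7.5), (18,G4,7.5), (19,G2,9), (20,G1,10), (21,G1,11.5), (21,G2,11.5), (22,G1,13.5), (22,G2,13.5), (25,G1,16), (25,G2,16), (25,G4,16), (26,G4,18)
Step 2: Sum ranks within each group.
R_1 = 52.5 (n_1 = 5)
R_2 = 54.5 (n_2 = 5)
R_3 = 15 (n_3 = 3)
R_4 = 49 (n_4 = 5)
Step 3: H = 12/(N(N+1)) * sum(R_i^2/n_i) - 3(N+1)
     = 12/(18*19) * (52.5^2/5 + 54.5^2/5 + 15^2/3 + 49^2/5) - 3*19
     = 0.035088 * 1700.5 - 57
     = 2.666667.
Step 4: Ties present; correction factor C = 1 - 54/(18^3 - 18) = 0.990712. Corrected H = 2.666667 / 0.990712 = 2.691667.
Step 5: Under H0, H ~ chi^2(3); p-value = 0.441645.
Step 6: alpha = 0.05. fail to reject H0.

H = 2.6917, df = 3, p = 0.441645, fail to reject H0.


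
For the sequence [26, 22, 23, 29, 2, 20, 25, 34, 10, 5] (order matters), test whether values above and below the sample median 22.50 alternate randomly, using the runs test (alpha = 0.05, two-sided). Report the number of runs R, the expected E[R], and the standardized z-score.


Step 1: Compute median = 22.50; label A = above, B = below.
Labels in order: ABAABBAABB  (n_A = 5, n_B = 5)
Step 2: Count runs R = 6.
Step 3: Under H0 (random ordering), E[R] = 2*n_A*n_B/(n_A+n_B) + 1 = 2*5*5/10 + 1 = 6.0000.
        Var[R] = 2*n_A*n_B*(2*n_A*n_B - n_A - n_B) / ((n_A+n_B)^2 * (n_A+n_B-1)) = 2000/900 = 2.2222.
        SD[R] = 1.4907.
Step 4: R = E[R], so z = 0 with no continuity correction.
Step 5: Two-sided p-value via normal approximation = 2*(1 - Phi(|z|)) = 1.000000.
Step 6: alpha = 0.05. fail to reject H0.

R = 6, z = 0.0000, p = 1.000000, fail to reject H0.


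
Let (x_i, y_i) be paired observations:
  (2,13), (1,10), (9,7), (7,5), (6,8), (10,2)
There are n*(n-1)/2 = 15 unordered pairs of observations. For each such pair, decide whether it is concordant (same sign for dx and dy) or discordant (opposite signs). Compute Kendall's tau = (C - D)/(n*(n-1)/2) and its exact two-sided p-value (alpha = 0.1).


Step 1: Enumerate the 15 unordered pairs (i,j) with i<j and classify each by sign(x_j-x_i) * sign(y_j-y_i).
  (1,2):dx=-1,dy=-3->C; (1,3):dx=+7,dy=-6->D; (1,4):dx=+5,dy=-8->D; (1,5):dx=+4,dy=-5->D
  (1,6):dx=+8,dy=-11->D; (2,3):dx=+8,dy=-3->D; (2,4):dx=+6,dy=-5->D; (2,5):dx=+5,dy=-2->D
  (2,6):dx=+9,dy=-8->D; (3,4):dx=-2,dy=-2->C; (3,5):dx=-3,dy=+1->D; (3,6):dx=+1,dy=-5->D
  (4,5):dx=-1,dy=+3->D; (4,6):dx=+3,dy=-3->D; (5,6):dx=+4,dy=-6->D
Step 2: C = 2, D = 13, total pairs = 15.
Step 3: tau = (C - D)/(n(n-1)/2) = (2 - 13)/15 = -0.733333.
Step 4: Exact two-sided p-value (enumerate n! = 720 permutations of y under H0): p = 0.055556.
Step 5: alpha = 0.1. reject H0.

tau_b = -0.7333 (C=2, D=13), p = 0.055556, reject H0.


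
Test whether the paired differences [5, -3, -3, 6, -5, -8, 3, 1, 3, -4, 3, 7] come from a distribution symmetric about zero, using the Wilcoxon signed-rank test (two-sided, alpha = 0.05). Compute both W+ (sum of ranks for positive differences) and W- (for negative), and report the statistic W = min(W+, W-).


Step 1: Drop any zero differences (none here) and take |d_i|.
|d| = [5, 3, 3, 6, 5, 8, 3, 1, 3, 4, 3, 7]
Step 2: Midrank |d_i| (ties get averaged ranks).
ranks: |5|->8.5, |3|->4, |3|->4, |6|->10, |5|->8.5, |8|->12, |3|->4, |1|->1, |3|->4, |4|->7, |3|->4, |7|->11
Step 3: Attach original signs; sum ranks with positive sign and with negative sign.
W+ = 8.5 + 10 + 4 + 1 + 4 + 4 + 11 = 42.5
W- = 4 + 4 + 8.5 + 12 + 7 = 35.5
(Check: W+ + W- = 78 should equal n(n+1)/2 = 78.)
Step 4: Test statistic W = min(W+, W-) = 35.5.
Step 5: Ties in |d|, so use the tie-corrected normal approximation.
        E[W] = n(n+1)/4 = 12*13/4 = 39.
        Tie groups: |d|=3 (t=5), |d|=5 (t=2); sum(t^3 - t) = 126.
        Var[W] = n(n+1)(2n+1)/24 - sum(t^3-t)/48 = 3900/24 - 126/48 = 159.875.
        z = (W - E[W]) / sqrt(Var[W]) = (35.5 - 39) / 12.6442 = -0.2768.
        Two-sided p = 2*Phi(z) = 0.781928.
Step 6: alpha = 0.05. fail to reject H0.

W+ = 42.5, W- = 35.5, W = min = 35.5, p = 0.781928, fail to reject H0.


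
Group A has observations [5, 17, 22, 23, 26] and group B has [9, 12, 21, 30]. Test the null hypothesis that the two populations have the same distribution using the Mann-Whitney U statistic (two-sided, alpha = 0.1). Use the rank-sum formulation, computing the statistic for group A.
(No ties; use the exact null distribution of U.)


Step 1: Combine and sort all 9 observations; assign midranks.
sorted (value, group): (5,X), (9,Y), (12,Y), (17,X), (21,Y), (22,X), (23,X), (26,X), (30,Y)
ranks: 5->1, 9->2, 12->3, 17->4, 21->5, 22->6, 23->7, 26->8, 30->9
Step 2: Rank sum for X: R1 = 1 + 4 + 6 + 7 + 8 = 26.
Step 3: U_X = R1 - n1(n1+1)/2 = 26 - 5*6/2 = 26 - 15 = 11.
       U_Y = n1*n2 - U_X = 20 - 11 = 9.
Step 4: No ties, so the exact null distribution of U (based on enumerating the C(9,5) = 126 equally likely rank assignments) gives the two-sided p-value.
Step 5: p-value = 0.904762; compare to alpha = 0.1. fail to reject H0.

U_X = 11, p = 0.904762, fail to reject H0 at alpha = 0.1.


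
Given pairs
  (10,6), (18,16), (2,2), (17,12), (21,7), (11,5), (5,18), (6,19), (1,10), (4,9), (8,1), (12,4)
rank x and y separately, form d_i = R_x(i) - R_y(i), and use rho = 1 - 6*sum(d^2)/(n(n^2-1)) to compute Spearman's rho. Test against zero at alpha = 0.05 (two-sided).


Step 1: Rank x and y separately (midranks; no ties here).
rank(x): 10->7, 18->11, 2->2, 17->10, 21->12, 11->8, 5->4, 6->5, 1->1, 4->3, 8->6, 12->9
rank(y): 6->5, 16->10, 2->2, 12->9, 7->6, 5->4, 18->11, 19->12, 10->8, 9->7, 1->1, 4->3
Step 2: d_i = R_x(i) - R_y(i); compute d_i^2.
  (7-5)^2=4, (11-10)^2=1, (2-2)^2=0, (10-9)^2=1, (12-6)^2=36, (8-4)^2=16, (4-11)^2=49, (5-12)^2=49, (1-8)^2=49, (3-7)^2=16, (6-1)^2=25, (9-3)^2=36
sum(d^2) = 282.
Step 3: rho = 1 - 6*282 / (12*(12^2 - 1)) = 1 - 1692/1716 = 0.013986.
Step 4: Under H0, t = rho * sqrt((n-2)/(1-rho^2)) = 0.0442 ~ t(10).
Step 5: Two-sided p-value from the t-distribution with 10 df = 0.965590.
Step 6: alpha = 0.05. fail to reject H0.

rho = 0.0140, p = 0.965590, fail to reject H0 at alpha = 0.05.


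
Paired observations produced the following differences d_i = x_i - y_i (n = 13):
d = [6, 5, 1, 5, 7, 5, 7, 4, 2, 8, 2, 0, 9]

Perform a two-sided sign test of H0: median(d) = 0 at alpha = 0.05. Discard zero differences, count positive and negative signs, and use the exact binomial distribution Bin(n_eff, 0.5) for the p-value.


Step 1: Discard zero differences. Original n = 13; n_eff = number of nonzero differences = 12.
Nonzero differences (with sign): +6, +5, +1, +5, +7, +5, +7, +4, +2, +8, +2, +9
Step 2: Count signs: positive = 12, negative = 0.
Step 3: Under H0: P(positive) = 0.5, so the number of positives S ~ Bin(12, 0.5).
Step 4: Two-sided exact p-value = sum of Bin(12,0.5) probabilities at or below the observed probability = 0.000488.
Step 5: alpha = 0.05. reject H0.

n_eff = 12, pos = 12, neg = 0, p = 0.000488, reject H0.


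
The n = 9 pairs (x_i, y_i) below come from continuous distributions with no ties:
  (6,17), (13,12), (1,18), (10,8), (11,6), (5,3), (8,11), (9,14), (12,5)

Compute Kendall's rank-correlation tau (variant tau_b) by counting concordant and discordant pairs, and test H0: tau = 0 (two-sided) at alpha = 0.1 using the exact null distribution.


Step 1: Enumerate the 36 unordered pairs (i,j) with i<j and classify each by sign(x_j-x_i) * sign(y_j-y_i).
  (1,2):dx=+7,dy=-5->D; (1,3):dx=-5,dy=+1->D; (1,4):dx=+4,dy=-9->D; (1,5):dx=+5,dy=-11->D
  (1,6):dx=-1,dy=-14->C; (1,7):dx=+2,dy=-6->D; (1,8):dx=+3,dy=-3->D; (1,9):dx=+6,dy=-12->D
  (2,3):dx=-12,dy=+6->D; (2,4):dx=-3,dy=-4->C; (2,5):dx=-2,dy=-6->C; (2,6):dx=-8,dy=-9->C
  (2,7):dx=-5,dy=-1->C; (2,8):dx=-4,dy=+2->D; (2,9):dx=-1,dy=-7->C; (3,4):dx=+9,dy=-10->D
  (3,5):dx=+10,dy=-12->D; (3,6):dx=+4,dy=-15->D; (3,7):dx=+7,dy=-7->D; (3,8):dx=+8,dy=-4->D
  (3,9):dx=+11,dy=-13->D; (4,5):dx=+1,dy=-2->D; (4,6):dx=-5,dy=-5->C; (4,7):dx=-2,dy=+3->D
  (4,8):dx=-1,dy=+6->D; (4,9):dx=+2,dy=-3->D; (5,6):dx=-6,dy=-3->C; (5,7):dx=-3,dy=+5->D
  (5,8):dx=-2,dy=+8->D; (5,9):dx=+1,dy=-1->D; (6,7):dx=+3,dy=+8->C; (6,8):dx=+4,dy=+11->C
  (6,9):dx=+7,dy=+2->C; (7,8):dx=+1,dy=+3->C; (7,9):dx=+4,dy=-6->D; (8,9):dx=+3,dy=-9->D
Step 2: C = 12, D = 24, total pairs = 36.
Step 3: tau = (C - D)/(n(n-1)/2) = (12 - 24)/36 = -0.333333.
Step 4: Exact two-sided p-value (enumerate n! = 362880 permutations of y under H0): p = 0.259518.
Step 5: alpha = 0.1. fail to reject H0.

tau_b = -0.3333 (C=12, D=24), p = 0.259518, fail to reject H0.


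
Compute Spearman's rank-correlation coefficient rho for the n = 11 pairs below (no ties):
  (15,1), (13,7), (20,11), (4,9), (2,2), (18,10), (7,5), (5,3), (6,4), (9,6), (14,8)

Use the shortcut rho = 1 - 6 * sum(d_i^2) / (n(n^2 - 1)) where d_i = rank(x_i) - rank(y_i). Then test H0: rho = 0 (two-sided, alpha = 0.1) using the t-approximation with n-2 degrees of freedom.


Step 1: Rank x and y separately (midranks; no ties here).
rank(x): 15->9, 13->7, 20->11, 4->2, 2->1, 18->10, 7->5, 5->3, 6->4, 9->6, 14->8
rank(y): 1->1, 7->7, 11->11, 9->9, 2->2, 10->10, 5->5, 3->3, 4->4, 6->6, 8->8
Step 2: d_i = R_x(i) - R_y(i); compute d_i^2.
  (9-1)^2=64, (7-7)^2=0, (11-11)^2=0, (2-9)^2=49, (1-2)^2=1, (10-10)^2=0, (5-5)^2=0, (3-3)^2=0, (4-4)^2=0, (6-6)^2=0, (8-8)^2=0
sum(d^2) = 114.
Step 3: rho = 1 - 6*114 / (11*(11^2 - 1)) = 1 - 684/1320 = 0.481818.
Step 4: Under H0, t = rho * sqrt((n-2)/(1-rho^2)) = 1.6496 ~ t(9).
Step 5: Two-sided p-value from the t-distribution with 9 df = 0.133434.
Step 6: alpha = 0.1. fail to reject H0.

rho = 0.4818, p = 0.133434, fail to reject H0 at alpha = 0.1.


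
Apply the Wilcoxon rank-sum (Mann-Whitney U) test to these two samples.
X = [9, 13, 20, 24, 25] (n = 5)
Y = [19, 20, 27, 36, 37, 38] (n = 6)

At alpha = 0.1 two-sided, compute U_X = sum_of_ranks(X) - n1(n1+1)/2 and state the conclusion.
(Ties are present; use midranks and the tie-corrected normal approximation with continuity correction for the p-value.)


Step 1: Combine and sort all 11 observations; assign midranks.
sorted (value, group): (9,X), (13,X), (19,Y), (20,X), (20,Y), (24,X), (25,X), (27,Y), (36,Y), (37,Y), (38,Y)
ranks: 9->1, 13->2, 19->3, 20->4.5, 20->4.5, 24->6, 25->7, 27->8, 36->9, 37->10, 38->11
Step 2: Rank sum for X: R1 = 1 + 2 + 4.5 + 6 + 7 = 20.5.
Step 3: U_X = R1 - n1(n1+1)/2 = 20.5 - 5*6/2 = 20.5 - 15 = 5.5.
       U_Y = n1*n2 - U_X = 30 - 5.5 = 24.5.
Step 4: Ties are present, so use the tie-corrected normal approximation (with continuity correction) for the p-value.
Step 5: p-value = 0.099576; compare to alpha = 0.1. reject H0.

U_X = 5.5, p = 0.099576, reject H0 at alpha = 0.1.


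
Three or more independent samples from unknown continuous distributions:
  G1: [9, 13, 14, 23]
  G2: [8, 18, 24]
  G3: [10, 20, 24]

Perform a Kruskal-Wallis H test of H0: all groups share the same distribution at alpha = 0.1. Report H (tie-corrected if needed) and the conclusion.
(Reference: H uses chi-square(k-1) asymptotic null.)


Step 1: Combine all N = 10 observations and assign midranks.
sorted (value, group, rank): (8,G2,1), (9,G1,2), (10,G3,3), (13,G1,4), (14,G1,5), (18,G2,6), (20,G3,7), (23,G1,8), (24,G2,9.5), (24,G3,9.5)
Step 2: Sum ranks within each group.
R_1 = 19 (n_1 = 4)
R_2 = 16.5 (n_2 = 3)
R_3 = 19.5 (n_3 = 3)
Step 3: H = 12/(N(N+1)) * sum(R_i^2/n_i) - 3(N+1)
     = 12/(10*11) * (19^2/4 + 16.5^2/3 + 19.5^2/3) - 3*11
     = 0.109091 * 307.75 - 33
     = 0.572727.
Step 4: Ties present; correction factor C = 1 - 6/(10^3 - 10) = 0.993939. Corrected H = 0.572727 / 0.993939 = 0.576220.
Step 5: Under H0, H ~ chi^2(2); p-value = 0.749679.
Step 6: alpha = 0.1. fail to reject H0.

H = 0.5762, df = 2, p = 0.749679, fail to reject H0.


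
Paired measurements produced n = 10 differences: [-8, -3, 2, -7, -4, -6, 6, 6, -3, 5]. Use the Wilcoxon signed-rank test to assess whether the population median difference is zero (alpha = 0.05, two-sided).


Step 1: Drop any zero differences (none here) and take |d_i|.
|d| = [8, 3, 2, 7, 4, 6, 6, 6, 3, 5]
Step 2: Midrank |d_i| (ties get averaged ranks).
ranks: |8|->10, |3|->2.5, |2|->1, |7|->9, |4|->4, |6|->7, |6|->7, |6|->7, |3|->2.5, |5|->5
Step 3: Attach original signs; sum ranks with positive sign and with negative sign.
W+ = 1 + 7 + 7 + 5 = 20
W- = 10 + 2.5 + 9 + 4 + 7 + 2.5 = 35
(Check: W+ + W- = 55 should equal n(n+1)/2 = 55.)
Step 4: Test statistic W = min(W+, W-) = 20.
Step 5: Ties in |d|, so use the tie-corrected normal approximation.
        E[W] = n(n+1)/4 = 10*11/4 = 27.5.
        Tie groups: |d|=3 (t=2), |d|=6 (t=3); sum(t^3 - t) = 30.
        Var[W] = n(n+1)(2n+1)/24 - sum(t^3-t)/48 = 2310/24 - 30/48 = 95.625.
        z = (W - E[W]) / sqrt(Var[W]) = (20 - 27.5) / 9.7788 = -0.7670.
        Two-sided p = 2*Phi(z) = 0.443102.
Step 6: alpha = 0.05. fail to reject H0.

W+ = 20, W- = 35, W = min = 20, p = 0.443102, fail to reject H0.


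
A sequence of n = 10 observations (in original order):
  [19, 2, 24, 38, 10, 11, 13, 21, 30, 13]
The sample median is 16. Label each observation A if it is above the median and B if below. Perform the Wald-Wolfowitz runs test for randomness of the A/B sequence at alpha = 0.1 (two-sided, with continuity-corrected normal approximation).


Step 1: Compute median = 16; label A = above, B = below.
Labels in order: ABAABBBAAB  (n_A = 5, n_B = 5)
Step 2: Count runs R = 6.
Step 3: Under H0 (random ordering), E[R] = 2*n_A*n_B/(n_A+n_B) + 1 = 2*5*5/10 + 1 = 6.0000.
        Var[R] = 2*n_A*n_B*(2*n_A*n_B - n_A - n_B) / ((n_A+n_B)^2 * (n_A+n_B-1)) = 2000/900 = 2.2222.
        SD[R] = 1.4907.
Step 4: R = E[R], so z = 0 with no continuity correction.
Step 5: Two-sided p-value via normal approximation = 2*(1 - Phi(|z|)) = 1.000000.
Step 6: alpha = 0.1. fail to reject H0.

R = 6, z = 0.0000, p = 1.000000, fail to reject H0.


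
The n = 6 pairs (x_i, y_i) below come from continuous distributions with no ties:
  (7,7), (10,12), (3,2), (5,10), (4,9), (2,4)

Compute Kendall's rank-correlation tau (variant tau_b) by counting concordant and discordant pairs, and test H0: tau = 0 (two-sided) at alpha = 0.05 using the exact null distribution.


Step 1: Enumerate the 15 unordered pairs (i,j) with i<j and classify each by sign(x_j-x_i) * sign(y_j-y_i).
  (1,2):dx=+3,dy=+5->C; (1,3):dx=-4,dy=-5->C; (1,4):dx=-2,dy=+3->D; (1,5):dx=-3,dy=+2->D
  (1,6):dx=-5,dy=-3->C; (2,3):dx=-7,dy=-10->C; (2,4):dx=-5,dy=-2->C; (2,5):dx=-6,dy=-3->C
  (2,6):dx=-8,dy=-8->C; (3,4):dx=+2,dy=+8->C; (3,5):dx=+1,dy=+7->C; (3,6):dx=-1,dy=+2->D
  (4,5):dx=-1,dy=-1->C; (4,6):dx=-3,dy=-6->C; (5,6):dx=-2,dy=-5->C
Step 2: C = 12, D = 3, total pairs = 15.
Step 3: tau = (C - D)/(n(n-1)/2) = (12 - 3)/15 = 0.600000.
Step 4: Exact two-sided p-value (enumerate n! = 720 permutations of y under H0): p = 0.136111.
Step 5: alpha = 0.05. fail to reject H0.

tau_b = 0.6000 (C=12, D=3), p = 0.136111, fail to reject H0.


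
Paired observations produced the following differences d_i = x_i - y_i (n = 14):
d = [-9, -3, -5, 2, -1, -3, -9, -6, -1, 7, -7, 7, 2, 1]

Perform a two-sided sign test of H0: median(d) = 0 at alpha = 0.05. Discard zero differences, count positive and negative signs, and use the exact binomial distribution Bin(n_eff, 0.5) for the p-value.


Step 1: Discard zero differences. Original n = 14; n_eff = number of nonzero differences = 14.
Nonzero differences (with sign): -9, -3, -5, +2, -1, -3, -9, -6, -1, +7, -7, +7, +2, +1
Step 2: Count signs: positive = 5, negative = 9.
Step 3: Under H0: P(positive) = 0.5, so the number of positives S ~ Bin(14, 0.5).
Step 4: Two-sided exact p-value = sum of Bin(14,0.5) probabilities at or below the observed probability = 0.423950.
Step 5: alpha = 0.05. fail to reject H0.

n_eff = 14, pos = 5, neg = 9, p = 0.423950, fail to reject H0.


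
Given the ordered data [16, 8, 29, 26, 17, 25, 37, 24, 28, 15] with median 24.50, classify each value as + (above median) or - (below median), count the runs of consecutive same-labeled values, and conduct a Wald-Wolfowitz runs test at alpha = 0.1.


Step 1: Compute median = 24.50; label A = above, B = below.
Labels in order: BBAABAABAB  (n_A = 5, n_B = 5)
Step 2: Count runs R = 7.
Step 3: Under H0 (random ordering), E[R] = 2*n_A*n_B/(n_A+n_B) + 1 = 2*5*5/10 + 1 = 6.0000.
        Var[R] = 2*n_A*n_B*(2*n_A*n_B - n_A - n_B) / ((n_A+n_B)^2 * (n_A+n_B-1)) = 2000/900 = 2.2222.
        SD[R] = 1.4907.
Step 4: Continuity-corrected z = (R - 0.5 - E[R]) / SD[R] = (7 - 0.5 - 6.0000) / 1.4907 = 0.3354.
Step 5: Two-sided p-value via normal approximation = 2*(1 - Phi(|z|)) = 0.737316.
Step 6: alpha = 0.1. fail to reject H0.

R = 7, z = 0.3354, p = 0.737316, fail to reject H0.


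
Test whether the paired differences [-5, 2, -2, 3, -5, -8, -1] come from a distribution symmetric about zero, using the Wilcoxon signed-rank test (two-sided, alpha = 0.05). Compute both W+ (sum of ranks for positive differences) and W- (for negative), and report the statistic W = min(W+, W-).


Step 1: Drop any zero differences (none here) and take |d_i|.
|d| = [5, 2, 2, 3, 5, 8, 1]
Step 2: Midrank |d_i| (ties get averaged ranks).
ranks: |5|->5.5, |2|->2.5, |2|->2.5, |3|->4, |5|->5.5, |8|->7, |1|->1
Step 3: Attach original signs; sum ranks with positive sign and with negative sign.
W+ = 2.5 + 4 = 6.5
W- = 5.5 + 2.5 + 5.5 + 7 + 1 = 21.5
(Check: W+ + W- = 28 should equal n(n+1)/2 = 28.)
Step 4: Test statistic W = min(W+, W-) = 6.5.
Step 5: Ties in |d|, so use the tie-corrected normal approximation.
        E[W] = n(n+1)/4 = 7*8/4 = 14.
        Tie groups: |d|=2 (t=2), |d|=5 (t=2); sum(t^3 - t) = 12.
        Var[W] = n(n+1)(2n+1)/24 - sum(t^3-t)/48 = 840/24 - 12/48 = 34.75.
        z = (W - E[W]) / sqrt(Var[W]) = (6.5 - 14) / 5.8949 = -1.2723.
        Two-sided p = 2*Phi(z) = 0.203272.
Step 6: alpha = 0.05. fail to reject H0.

W+ = 6.5, W- = 21.5, W = min = 6.5, p = 0.203272, fail to reject H0.
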